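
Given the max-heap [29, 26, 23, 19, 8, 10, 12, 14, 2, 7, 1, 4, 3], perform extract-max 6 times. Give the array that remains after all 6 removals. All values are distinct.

[10, 8, 4, 3, 7, 2, 1]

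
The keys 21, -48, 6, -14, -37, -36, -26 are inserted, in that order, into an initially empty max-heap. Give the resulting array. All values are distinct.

Insert 21:
  append 21 at index 0 → [21] (no swap needed)
Insert -48:
  append -48 at index 1 → [21, -48] (no swap needed)
Insert 6:
  append 6 at index 2 → [21, -48, 6] (no swap needed)
Insert -14:
  append -14 at index 3 → [21, -48, 6, -14]
  -14 > parent -48 at index 1, swap → [21, -14, 6, -48]
Insert -37:
  append -37 at index 4 → [21, -14, 6, -48, -37] (no swap needed)
Insert -36:
  append -36 at index 5 → [21, -14, 6, -48, -37, -36] (no swap needed)
Insert -26:
  append -26 at index 6 → [21, -14, 6, -48, -37, -36, -26] (no swap needed)

[21, -14, 6, -48, -37, -36, -26]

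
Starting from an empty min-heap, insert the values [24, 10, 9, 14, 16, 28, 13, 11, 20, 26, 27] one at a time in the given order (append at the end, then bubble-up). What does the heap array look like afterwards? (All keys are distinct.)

[9, 11, 10, 14, 16, 28, 13, 24, 20, 26, 27]

Insert 24:
  append 24 at index 0 → [24] (no swap needed)
Insert 10:
  append 10 at index 1 → [24, 10]
  10 < parent 24 at index 0, swap → [10, 24]
Insert 9:
  append 9 at index 2 → [10, 24, 9]
  9 < parent 10 at index 0, swap → [9, 24, 10]
Insert 14:
  append 14 at index 3 → [9, 24, 10, 14]
  14 < parent 24 at index 1, swap → [9, 14, 10, 24]
Insert 16:
  append 16 at index 4 → [9, 14, 10, 24, 16] (no swap needed)
Insert 28:
  append 28 at index 5 → [9, 14, 10, 24, 16, 28] (no swap needed)
Insert 13:
  append 13 at index 6 → [9, 14, 10, 24, 16, 28, 13] (no swap needed)
Insert 11:
  append 11 at index 7 → [9, 14, 10, 24, 16, 28, 13, 11]
  11 < parent 24 at index 3, swap → [9, 14, 10, 11, 16, 28, 13, 24]
  11 < parent 14 at index 1, swap → [9, 11, 10, 14, 16, 28, 13, 24]
Insert 20:
  append 20 at index 8 → [9, 11, 10, 14, 16, 28, 13, 24, 20] (no swap needed)
Insert 26:
  append 26 at index 9 → [9, 11, 10, 14, 16, 28, 13, 24, 20, 26] (no swap needed)
Insert 27:
  append 27 at index 10 → [9, 11, 10, 14, 16, 28, 13, 24, 20, 26, 27] (no swap needed)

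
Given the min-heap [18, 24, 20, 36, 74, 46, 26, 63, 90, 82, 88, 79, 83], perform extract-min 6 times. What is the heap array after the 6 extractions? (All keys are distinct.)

extract-min #1 returns 18:
  remove root 18; move last element 83 to root → [83, 24, 20, 36, 74, 46, 26, 63, 90, 82, 88, 79]
  83 vs smaller child 20 at index 2, swap → [20, 24, 83, 36, 74, 46, 26, 63, 90, 82, 88, 79]
  83 vs smaller child 26 at index 6, swap → [20, 24, 26, 36, 74, 46, 83, 63, 90, 82, 88, 79]
extract-min #2 returns 20:
  remove root 20; move last element 79 to root → [79, 24, 26, 36, 74, 46, 83, 63, 90, 82, 88]
  79 vs smaller child 24 at index 1, swap → [24, 79, 26, 36, 74, 46, 83, 63, 90, 82, 88]
  79 vs smaller child 36 at index 3, swap → [24, 36, 26, 79, 74, 46, 83, 63, 90, 82, 88]
  79 vs smaller child 63 at index 7, swap → [24, 36, 26, 63, 74, 46, 83, 79, 90, 82, 88]
extract-min #3 returns 24:
  remove root 24; move last element 88 to root → [88, 36, 26, 63, 74, 46, 83, 79, 90, 82]
  88 vs smaller child 26 at index 2, swap → [26, 36, 88, 63, 74, 46, 83, 79, 90, 82]
  88 vs smaller child 46 at index 5, swap → [26, 36, 46, 63, 74, 88, 83, 79, 90, 82]
extract-min #4 returns 26:
  remove root 26; move last element 82 to root → [82, 36, 46, 63, 74, 88, 83, 79, 90]
  82 vs smaller child 36 at index 1, swap → [36, 82, 46, 63, 74, 88, 83, 79, 90]
  82 vs smaller child 63 at index 3, swap → [36, 63, 46, 82, 74, 88, 83, 79, 90]
  82 vs smaller child 79 at index 7, swap → [36, 63, 46, 79, 74, 88, 83, 82, 90]
extract-min #5 returns 36:
  remove root 36; move last element 90 to root → [90, 63, 46, 79, 74, 88, 83, 82]
  90 vs smaller child 46 at index 2, swap → [46, 63, 90, 79, 74, 88, 83, 82]
  90 vs smaller child 83 at index 6, swap → [46, 63, 83, 79, 74, 88, 90, 82]
extract-min #6 returns 46:
  remove root 46; move last element 82 to root → [82, 63, 83, 79, 74, 88, 90]
  82 vs smaller child 63 at index 1, swap → [63, 82, 83, 79, 74, 88, 90]
  82 vs smaller child 74 at index 4, swap → [63, 74, 83, 79, 82, 88, 90]

[63, 74, 83, 79, 82, 88, 90]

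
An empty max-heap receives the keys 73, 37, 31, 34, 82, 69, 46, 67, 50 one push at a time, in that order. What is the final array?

[82, 73, 69, 67, 37, 31, 46, 34, 50]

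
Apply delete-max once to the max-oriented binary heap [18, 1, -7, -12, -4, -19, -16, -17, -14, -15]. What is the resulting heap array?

[1, -4, -7, -12, -15, -19, -16, -17, -14]

remove root 18; move last element -15 to root → [-15, 1, -7, -12, -4, -19, -16, -17, -14]
-15 vs larger child 1 at index 1, swap → [1, -15, -7, -12, -4, -19, -16, -17, -14]
-15 vs larger child -4 at index 4, swap → [1, -4, -7, -12, -15, -19, -16, -17, -14]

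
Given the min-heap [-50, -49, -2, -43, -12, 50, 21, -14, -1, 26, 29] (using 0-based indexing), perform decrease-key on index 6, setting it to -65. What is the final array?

[-65, -49, -50, -43, -12, 50, -2, -14, -1, 26, 29]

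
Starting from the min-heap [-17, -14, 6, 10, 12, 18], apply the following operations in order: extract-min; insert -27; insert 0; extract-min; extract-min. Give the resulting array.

extract-min → returns -17:
  remove root -17; move last element 18 to root → [18, -14, 6, 10, 12]
  18 vs smaller child -14 at index 1, swap → [-14, 18, 6, 10, 12]
  18 vs smaller child 10 at index 3, swap → [-14, 10, 6, 18, 12]
insert -27:
  append -27 at index 5 → [-14, 10, 6, 18, 12, -27]
  -27 < parent 6 at index 2, swap → [-14, 10, -27, 18, 12, 6]
  -27 < parent -14 at index 0, swap → [-27, 10, -14, 18, 12, 6]
insert 0:
  append 0 at index 6 → [-27, 10, -14, 18, 12, 6, 0] (no swap needed)
extract-min → returns -27:
  remove root -27; move last element 0 to root → [0, 10, -14, 18, 12, 6]
  0 vs smaller child -14 at index 2, swap → [-14, 10, 0, 18, 12, 6]
extract-min → returns -14:
  remove root -14; move last element 6 to root → [6, 10, 0, 18, 12]
  6 vs smaller child 0 at index 2, swap → [0, 10, 6, 18, 12]

[0, 10, 6, 18, 12]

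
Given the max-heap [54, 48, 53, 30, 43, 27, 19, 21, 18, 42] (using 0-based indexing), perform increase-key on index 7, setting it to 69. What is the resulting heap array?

set index 7 from 21 to 69 → [54, 48, 53, 30, 43, 27, 19, 69, 18, 42]
69 > parent 30 at index 3, swap → [54, 48, 53, 69, 43, 27, 19, 30, 18, 42]
69 > parent 48 at index 1, swap → [54, 69, 53, 48, 43, 27, 19, 30, 18, 42]
69 > parent 54 at index 0, swap → [69, 54, 53, 48, 43, 27, 19, 30, 18, 42]

[69, 54, 53, 48, 43, 27, 19, 30, 18, 42]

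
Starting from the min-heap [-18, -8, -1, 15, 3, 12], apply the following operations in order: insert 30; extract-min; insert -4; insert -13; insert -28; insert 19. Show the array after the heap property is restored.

[-28, -13, -4, -8, 19, 12, -1, 15, 3, 30]

insert 30:
  append 30 at index 6 → [-18, -8, -1, 15, 3, 12, 30] (no swap needed)
extract-min → returns -18:
  remove root -18; move last element 30 to root → [30, -8, -1, 15, 3, 12]
  30 vs smaller child -8 at index 1, swap → [-8, 30, -1, 15, 3, 12]
  30 vs smaller child 3 at index 4, swap → [-8, 3, -1, 15, 30, 12]
insert -4:
  append -4 at index 6 → [-8, 3, -1, 15, 30, 12, -4]
  -4 < parent -1 at index 2, swap → [-8, 3, -4, 15, 30, 12, -1]
insert -13:
  append -13 at index 7 → [-8, 3, -4, 15, 30, 12, -1, -13]
  -13 < parent 15 at index 3, swap → [-8, 3, -4, -13, 30, 12, -1, 15]
  -13 < parent 3 at index 1, swap → [-8, -13, -4, 3, 30, 12, -1, 15]
  -13 < parent -8 at index 0, swap → [-13, -8, -4, 3, 30, 12, -1, 15]
insert -28:
  append -28 at index 8 → [-13, -8, -4, 3, 30, 12, -1, 15, -28]
  -28 < parent 3 at index 3, swap → [-13, -8, -4, -28, 30, 12, -1, 15, 3]
  -28 < parent -8 at index 1, swap → [-13, -28, -4, -8, 30, 12, -1, 15, 3]
  -28 < parent -13 at index 0, swap → [-28, -13, -4, -8, 30, 12, -1, 15, 3]
insert 19:
  append 19 at index 9 → [-28, -13, -4, -8, 30, 12, -1, 15, 3, 19]
  19 < parent 30 at index 4, swap → [-28, -13, -4, -8, 19, 12, -1, 15, 3, 30]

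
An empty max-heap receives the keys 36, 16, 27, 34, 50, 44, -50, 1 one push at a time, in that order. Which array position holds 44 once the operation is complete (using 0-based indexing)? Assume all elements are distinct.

Insert 36:
  append 36 at index 0 → [36] (no swap needed)
Insert 16:
  append 16 at index 1 → [36, 16] (no swap needed)
Insert 27:
  append 27 at index 2 → [36, 16, 27] (no swap needed)
Insert 34:
  append 34 at index 3 → [36, 16, 27, 34]
  34 > parent 16 at index 1, swap → [36, 34, 27, 16]
Insert 50:
  append 50 at index 4 → [36, 34, 27, 16, 50]
  50 > parent 34 at index 1, swap → [36, 50, 27, 16, 34]
  50 > parent 36 at index 0, swap → [50, 36, 27, 16, 34]
Insert 44:
  append 44 at index 5 → [50, 36, 27, 16, 34, 44]
  44 > parent 27 at index 2, swap → [50, 36, 44, 16, 34, 27]
Insert -50:
  append -50 at index 6 → [50, 36, 44, 16, 34, 27, -50] (no swap needed)
Insert 1:
  append 1 at index 7 → [50, 36, 44, 16, 34, 27, -50, 1] (no swap needed)
resulting array: [50, 36, 44, 16, 34, 27, -50, 1]

2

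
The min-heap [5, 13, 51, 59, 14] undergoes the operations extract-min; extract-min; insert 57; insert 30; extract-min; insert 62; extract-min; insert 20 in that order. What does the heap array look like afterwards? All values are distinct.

extract-min → returns 5:
  remove root 5; move last element 14 to root → [14, 13, 51, 59]
  14 vs smaller child 13 at index 1, swap → [13, 14, 51, 59]
extract-min → returns 13:
  remove root 13; move last element 59 to root → [59, 14, 51]
  59 vs smaller child 14 at index 1, swap → [14, 59, 51]
insert 57:
  append 57 at index 3 → [14, 59, 51, 57]
  57 < parent 59 at index 1, swap → [14, 57, 51, 59]
insert 30:
  append 30 at index 4 → [14, 57, 51, 59, 30]
  30 < parent 57 at index 1, swap → [14, 30, 51, 59, 57]
extract-min → returns 14:
  remove root 14; move last element 57 to root → [57, 30, 51, 59]
  57 vs smaller child 30 at index 1, swap → [30, 57, 51, 59]
insert 62:
  append 62 at index 4 → [30, 57, 51, 59, 62] (no swap needed)
extract-min → returns 30:
  remove root 30; move last element 62 to root → [62, 57, 51, 59]
  62 vs smaller child 51 at index 2, swap → [51, 57, 62, 59]
insert 20:
  append 20 at index 4 → [51, 57, 62, 59, 20]
  20 < parent 57 at index 1, swap → [51, 20, 62, 59, 57]
  20 < parent 51 at index 0, swap → [20, 51, 62, 59, 57]

[20, 51, 62, 59, 57]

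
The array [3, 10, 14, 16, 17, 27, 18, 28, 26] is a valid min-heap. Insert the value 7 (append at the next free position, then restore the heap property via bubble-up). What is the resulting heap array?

[3, 7, 14, 16, 10, 27, 18, 28, 26, 17]

append 7 at index 9 → [3, 10, 14, 16, 17, 27, 18, 28, 26, 7]
7 < parent 17 at index 4, swap → [3, 10, 14, 16, 7, 27, 18, 28, 26, 17]
7 < parent 10 at index 1, swap → [3, 7, 14, 16, 10, 27, 18, 28, 26, 17]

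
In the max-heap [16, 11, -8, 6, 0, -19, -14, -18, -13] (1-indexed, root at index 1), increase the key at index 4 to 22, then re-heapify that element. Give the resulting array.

set index 4 from 6 to 22 → [16, 11, -8, 22, 0, -19, -14, -18, -13]
22 > parent 11 at index 2, swap → [16, 22, -8, 11, 0, -19, -14, -18, -13]
22 > parent 16 at index 1, swap → [22, 16, -8, 11, 0, -19, -14, -18, -13]

[22, 16, -8, 11, 0, -19, -14, -18, -13]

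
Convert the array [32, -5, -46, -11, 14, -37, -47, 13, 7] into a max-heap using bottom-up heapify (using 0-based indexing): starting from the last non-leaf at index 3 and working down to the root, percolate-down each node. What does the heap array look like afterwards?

sift down from index 3:
  -11 vs larger child 13 at index 7, swap → [32, -5, -46, 13, 14, -37, -47, -11, 7]
sift down from index 2:
  -46 vs larger child -37 at index 5, swap → [32, -5, -37, 13, 14, -46, -47, -11, 7]
sift down from index 1:
  -5 vs larger child 14 at index 4, swap → [32, 14, -37, 13, -5, -46, -47, -11, 7]
sift down from index 0: already satisfies heap property

[32, 14, -37, 13, -5, -46, -47, -11, 7]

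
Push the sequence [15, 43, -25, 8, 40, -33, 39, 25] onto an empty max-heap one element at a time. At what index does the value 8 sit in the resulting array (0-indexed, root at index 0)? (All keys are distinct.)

Insert 15:
  append 15 at index 0 → [15] (no swap needed)
Insert 43:
  append 43 at index 1 → [15, 43]
  43 > parent 15 at index 0, swap → [43, 15]
Insert -25:
  append -25 at index 2 → [43, 15, -25] (no swap needed)
Insert 8:
  append 8 at index 3 → [43, 15, -25, 8] (no swap needed)
Insert 40:
  append 40 at index 4 → [43, 15, -25, 8, 40]
  40 > parent 15 at index 1, swap → [43, 40, -25, 8, 15]
Insert -33:
  append -33 at index 5 → [43, 40, -25, 8, 15, -33] (no swap needed)
Insert 39:
  append 39 at index 6 → [43, 40, -25, 8, 15, -33, 39]
  39 > parent -25 at index 2, swap → [43, 40, 39, 8, 15, -33, -25]
Insert 25:
  append 25 at index 7 → [43, 40, 39, 8, 15, -33, -25, 25]
  25 > parent 8 at index 3, swap → [43, 40, 39, 25, 15, -33, -25, 8]
resulting array: [43, 40, 39, 25, 15, -33, -25, 8]

7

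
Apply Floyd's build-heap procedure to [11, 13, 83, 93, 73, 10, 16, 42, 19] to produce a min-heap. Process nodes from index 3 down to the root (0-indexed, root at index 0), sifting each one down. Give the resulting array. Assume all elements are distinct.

[10, 13, 11, 19, 73, 83, 16, 42, 93]

sift down from index 3:
  93 vs smaller child 19 at index 8, swap → [11, 13, 83, 19, 73, 10, 16, 42, 93]
sift down from index 2:
  83 vs smaller child 10 at index 5, swap → [11, 13, 10, 19, 73, 83, 16, 42, 93]
sift down from index 1: already satisfies heap property
sift down from index 0:
  11 vs smaller child 10 at index 2, swap → [10, 13, 11, 19, 73, 83, 16, 42, 93]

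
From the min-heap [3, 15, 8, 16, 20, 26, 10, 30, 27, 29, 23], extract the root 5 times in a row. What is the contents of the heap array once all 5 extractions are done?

extract-min #1 returns 3:
  remove root 3; move last element 23 to root → [23, 15, 8, 16, 20, 26, 10, 30, 27, 29]
  23 vs smaller child 8 at index 2, swap → [8, 15, 23, 16, 20, 26, 10, 30, 27, 29]
  23 vs smaller child 10 at index 6, swap → [8, 15, 10, 16, 20, 26, 23, 30, 27, 29]
extract-min #2 returns 8:
  remove root 8; move last element 29 to root → [29, 15, 10, 16, 20, 26, 23, 30, 27]
  29 vs smaller child 10 at index 2, swap → [10, 15, 29, 16, 20, 26, 23, 30, 27]
  29 vs smaller child 23 at index 6, swap → [10, 15, 23, 16, 20, 26, 29, 30, 27]
extract-min #3 returns 10:
  remove root 10; move last element 27 to root → [27, 15, 23, 16, 20, 26, 29, 30]
  27 vs smaller child 15 at index 1, swap → [15, 27, 23, 16, 20, 26, 29, 30]
  27 vs smaller child 16 at index 3, swap → [15, 16, 23, 27, 20, 26, 29, 30]
extract-min #4 returns 15:
  remove root 15; move last element 30 to root → [30, 16, 23, 27, 20, 26, 29]
  30 vs smaller child 16 at index 1, swap → [16, 30, 23, 27, 20, 26, 29]
  30 vs smaller child 20 at index 4, swap → [16, 20, 23, 27, 30, 26, 29]
extract-min #5 returns 16:
  remove root 16; move last element 29 to root → [29, 20, 23, 27, 30, 26]
  29 vs smaller child 20 at index 1, swap → [20, 29, 23, 27, 30, 26]
  29 vs smaller child 27 at index 3, swap → [20, 27, 23, 29, 30, 26]

[20, 27, 23, 29, 30, 26]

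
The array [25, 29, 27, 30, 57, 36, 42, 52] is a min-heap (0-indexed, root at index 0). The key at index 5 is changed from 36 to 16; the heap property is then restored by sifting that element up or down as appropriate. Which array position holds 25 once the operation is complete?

set index 5 from 36 to 16 → [25, 29, 27, 30, 57, 16, 42, 52]
16 < parent 27 at index 2, swap → [25, 29, 16, 30, 57, 27, 42, 52]
16 < parent 25 at index 0, swap → [16, 29, 25, 30, 57, 27, 42, 52]
resulting array: [16, 29, 25, 30, 57, 27, 42, 52]

2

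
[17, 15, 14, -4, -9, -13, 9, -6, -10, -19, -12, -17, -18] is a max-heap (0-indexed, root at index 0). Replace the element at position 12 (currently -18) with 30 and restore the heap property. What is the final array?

set index 12 from -18 to 30 → [17, 15, 14, -4, -9, -13, 9, -6, -10, -19, -12, -17, 30]
30 > parent -13 at index 5, swap → [17, 15, 14, -4, -9, 30, 9, -6, -10, -19, -12, -17, -13]
30 > parent 14 at index 2, swap → [17, 15, 30, -4, -9, 14, 9, -6, -10, -19, -12, -17, -13]
30 > parent 17 at index 0, swap → [30, 15, 17, -4, -9, 14, 9, -6, -10, -19, -12, -17, -13]

[30, 15, 17, -4, -9, 14, 9, -6, -10, -19, -12, -17, -13]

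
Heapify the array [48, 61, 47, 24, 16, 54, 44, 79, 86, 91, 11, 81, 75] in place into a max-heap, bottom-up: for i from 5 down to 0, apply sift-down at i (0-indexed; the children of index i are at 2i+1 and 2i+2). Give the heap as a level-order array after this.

sift down from index 5:
  54 vs larger child 81 at index 11, swap → [48, 61, 47, 24, 16, 81, 44, 79, 86, 91, 11, 54, 75]
sift down from index 4:
  16 vs larger child 91 at index 9, swap → [48, 61, 47, 24, 91, 81, 44, 79, 86, 16, 11, 54, 75]
sift down from index 3:
  24 vs larger child 86 at index 8, swap → [48, 61, 47, 86, 91, 81, 44, 79, 24, 16, 11, 54, 75]
sift down from index 2:
  47 vs larger child 81 at index 5, swap → [48, 61, 81, 86, 91, 47, 44, 79, 24, 16, 11, 54, 75]
  47 vs larger child 75 at index 12, swap → [48, 61, 81, 86, 91, 75, 44, 79, 24, 16, 11, 54, 47]
sift down from index 1:
  61 vs larger child 91 at index 4, swap → [48, 91, 81, 86, 61, 75, 44, 79, 24, 16, 11, 54, 47]
sift down from index 0:
  48 vs larger child 91 at index 1, swap → [91, 48, 81, 86, 61, 75, 44, 79, 24, 16, 11, 54, 47]
  48 vs larger child 86 at index 3, swap → [91, 86, 81, 48, 61, 75, 44, 79, 24, 16, 11, 54, 47]
  48 vs larger child 79 at index 7, swap → [91, 86, 81, 79, 61, 75, 44, 48, 24, 16, 11, 54, 47]

[91, 86, 81, 79, 61, 75, 44, 48, 24, 16, 11, 54, 47]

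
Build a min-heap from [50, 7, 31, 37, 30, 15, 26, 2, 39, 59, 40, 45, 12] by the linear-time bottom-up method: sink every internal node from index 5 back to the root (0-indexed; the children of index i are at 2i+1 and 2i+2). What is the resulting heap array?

[2, 7, 12, 37, 30, 15, 26, 50, 39, 59, 40, 45, 31]

sift down from index 5:
  15 vs smaller child 12 at index 12, swap → [50, 7, 31, 37, 30, 12, 26, 2, 39, 59, 40, 45, 15]
sift down from index 4: already satisfies heap property
sift down from index 3:
  37 vs smaller child 2 at index 7, swap → [50, 7, 31, 2, 30, 12, 26, 37, 39, 59, 40, 45, 15]
sift down from index 2:
  31 vs smaller child 12 at index 5, swap → [50, 7, 12, 2, 30, 31, 26, 37, 39, 59, 40, 45, 15]
  31 vs smaller child 15 at index 12, swap → [50, 7, 12, 2, 30, 15, 26, 37, 39, 59, 40, 45, 31]
sift down from index 1:
  7 vs smaller child 2 at index 3, swap → [50, 2, 12, 7, 30, 15, 26, 37, 39, 59, 40, 45, 31]
sift down from index 0:
  50 vs smaller child 2 at index 1, swap → [2, 50, 12, 7, 30, 15, 26, 37, 39, 59, 40, 45, 31]
  50 vs smaller child 7 at index 3, swap → [2, 7, 12, 50, 30, 15, 26, 37, 39, 59, 40, 45, 31]
  50 vs smaller child 37 at index 7, swap → [2, 7, 12, 37, 30, 15, 26, 50, 39, 59, 40, 45, 31]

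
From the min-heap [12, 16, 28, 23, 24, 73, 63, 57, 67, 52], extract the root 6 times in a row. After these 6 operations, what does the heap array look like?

[57, 67, 63, 73]

extract-min #1 returns 12:
  remove root 12; move last element 52 to root → [52, 16, 28, 23, 24, 73, 63, 57, 67]
  52 vs smaller child 16 at index 1, swap → [16, 52, 28, 23, 24, 73, 63, 57, 67]
  52 vs smaller child 23 at index 3, swap → [16, 23, 28, 52, 24, 73, 63, 57, 67]
extract-min #2 returns 16:
  remove root 16; move last element 67 to root → [67, 23, 28, 52, 24, 73, 63, 57]
  67 vs smaller child 23 at index 1, swap → [23, 67, 28, 52, 24, 73, 63, 57]
  67 vs smaller child 24 at index 4, swap → [23, 24, 28, 52, 67, 73, 63, 57]
extract-min #3 returns 23:
  remove root 23; move last element 57 to root → [57, 24, 28, 52, 67, 73, 63]
  57 vs smaller child 24 at index 1, swap → [24, 57, 28, 52, 67, 73, 63]
  57 vs smaller child 52 at index 3, swap → [24, 52, 28, 57, 67, 73, 63]
extract-min #4 returns 24:
  remove root 24; move last element 63 to root → [63, 52, 28, 57, 67, 73]
  63 vs smaller child 28 at index 2, swap → [28, 52, 63, 57, 67, 73]
extract-min #5 returns 28:
  remove root 28; move last element 73 to root → [73, 52, 63, 57, 67]
  73 vs smaller child 52 at index 1, swap → [52, 73, 63, 57, 67]
  73 vs smaller child 57 at index 3, swap → [52, 57, 63, 73, 67]
extract-min #6 returns 52:
  remove root 52; move last element 67 to root → [67, 57, 63, 73]
  67 vs smaller child 57 at index 1, swap → [57, 67, 63, 73]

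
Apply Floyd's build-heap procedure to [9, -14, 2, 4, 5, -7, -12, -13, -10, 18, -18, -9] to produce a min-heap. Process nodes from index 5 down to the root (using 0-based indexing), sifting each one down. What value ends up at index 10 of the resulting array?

9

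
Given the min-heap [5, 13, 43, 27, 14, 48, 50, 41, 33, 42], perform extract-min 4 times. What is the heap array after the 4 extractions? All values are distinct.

extract-min #1 returns 5:
  remove root 5; move last element 42 to root → [42, 13, 43, 27, 14, 48, 50, 41, 33]
  42 vs smaller child 13 at index 1, swap → [13, 42, 43, 27, 14, 48, 50, 41, 33]
  42 vs smaller child 14 at index 4, swap → [13, 14, 43, 27, 42, 48, 50, 41, 33]
extract-min #2 returns 13:
  remove root 13; move last element 33 to root → [33, 14, 43, 27, 42, 48, 50, 41]
  33 vs smaller child 14 at index 1, swap → [14, 33, 43, 27, 42, 48, 50, 41]
  33 vs smaller child 27 at index 3, swap → [14, 27, 43, 33, 42, 48, 50, 41]
extract-min #3 returns 14:
  remove root 14; move last element 41 to root → [41, 27, 43, 33, 42, 48, 50]
  41 vs smaller child 27 at index 1, swap → [27, 41, 43, 33, 42, 48, 50]
  41 vs smaller child 33 at index 3, swap → [27, 33, 43, 41, 42, 48, 50]
extract-min #4 returns 27:
  remove root 27; move last element 50 to root → [50, 33, 43, 41, 42, 48]
  50 vs smaller child 33 at index 1, swap → [33, 50, 43, 41, 42, 48]
  50 vs smaller child 41 at index 3, swap → [33, 41, 43, 50, 42, 48]

[33, 41, 43, 50, 42, 48]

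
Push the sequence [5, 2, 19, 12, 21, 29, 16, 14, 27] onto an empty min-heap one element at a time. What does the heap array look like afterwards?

Insert 5:
  append 5 at index 0 → [5] (no swap needed)
Insert 2:
  append 2 at index 1 → [5, 2]
  2 < parent 5 at index 0, swap → [2, 5]
Insert 19:
  append 19 at index 2 → [2, 5, 19] (no swap needed)
Insert 12:
  append 12 at index 3 → [2, 5, 19, 12] (no swap needed)
Insert 21:
  append 21 at index 4 → [2, 5, 19, 12, 21] (no swap needed)
Insert 29:
  append 29 at index 5 → [2, 5, 19, 12, 21, 29] (no swap needed)
Insert 16:
  append 16 at index 6 → [2, 5, 19, 12, 21, 29, 16]
  16 < parent 19 at index 2, swap → [2, 5, 16, 12, 21, 29, 19]
Insert 14:
  append 14 at index 7 → [2, 5, 16, 12, 21, 29, 19, 14] (no swap needed)
Insert 27:
  append 27 at index 8 → [2, 5, 16, 12, 21, 29, 19, 14, 27] (no swap needed)

[2, 5, 16, 12, 21, 29, 19, 14, 27]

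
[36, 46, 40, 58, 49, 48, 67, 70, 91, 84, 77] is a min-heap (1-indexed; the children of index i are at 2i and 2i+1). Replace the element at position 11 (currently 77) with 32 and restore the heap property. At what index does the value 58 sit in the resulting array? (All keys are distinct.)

4

set index 11 from 77 to 32 → [36, 46, 40, 58, 49, 48, 67, 70, 91, 84, 32]
32 < parent 49 at index 5, swap → [36, 46, 40, 58, 32, 48, 67, 70, 91, 84, 49]
32 < parent 46 at index 2, swap → [36, 32, 40, 58, 46, 48, 67, 70, 91, 84, 49]
32 < parent 36 at index 1, swap → [32, 36, 40, 58, 46, 48, 67, 70, 91, 84, 49]
resulting array: [32, 36, 40, 58, 46, 48, 67, 70, 91, 84, 49]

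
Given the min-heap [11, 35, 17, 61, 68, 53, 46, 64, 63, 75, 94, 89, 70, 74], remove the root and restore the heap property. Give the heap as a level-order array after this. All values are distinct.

[17, 35, 46, 61, 68, 53, 74, 64, 63, 75, 94, 89, 70]

remove root 11; move last element 74 to root → [74, 35, 17, 61, 68, 53, 46, 64, 63, 75, 94, 89, 70]
74 vs smaller child 17 at index 2, swap → [17, 35, 74, 61, 68, 53, 46, 64, 63, 75, 94, 89, 70]
74 vs smaller child 46 at index 6, swap → [17, 35, 46, 61, 68, 53, 74, 64, 63, 75, 94, 89, 70]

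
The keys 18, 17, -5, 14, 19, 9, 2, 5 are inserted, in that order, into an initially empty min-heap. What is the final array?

Insert 18:
  append 18 at index 0 → [18] (no swap needed)
Insert 17:
  append 17 at index 1 → [18, 17]
  17 < parent 18 at index 0, swap → [17, 18]
Insert -5:
  append -5 at index 2 → [17, 18, -5]
  -5 < parent 17 at index 0, swap → [-5, 18, 17]
Insert 14:
  append 14 at index 3 → [-5, 18, 17, 14]
  14 < parent 18 at index 1, swap → [-5, 14, 17, 18]
Insert 19:
  append 19 at index 4 → [-5, 14, 17, 18, 19] (no swap needed)
Insert 9:
  append 9 at index 5 → [-5, 14, 17, 18, 19, 9]
  9 < parent 17 at index 2, swap → [-5, 14, 9, 18, 19, 17]
Insert 2:
  append 2 at index 6 → [-5, 14, 9, 18, 19, 17, 2]
  2 < parent 9 at index 2, swap → [-5, 14, 2, 18, 19, 17, 9]
Insert 5:
  append 5 at index 7 → [-5, 14, 2, 18, 19, 17, 9, 5]
  5 < parent 18 at index 3, swap → [-5, 14, 2, 5, 19, 17, 9, 18]
  5 < parent 14 at index 1, swap → [-5, 5, 2, 14, 19, 17, 9, 18]

[-5, 5, 2, 14, 19, 17, 9, 18]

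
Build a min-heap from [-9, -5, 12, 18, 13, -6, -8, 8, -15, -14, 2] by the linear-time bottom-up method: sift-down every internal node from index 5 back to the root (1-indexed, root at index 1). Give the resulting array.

[-15, -14, -8, -5, -9, -6, 12, 8, 18, 13, 2]

sift down from index 5:
  13 vs smaller child -14 at index 10, swap → [-9, -5, 12, 18, -14, -6, -8, 8, -15, 13, 2]
sift down from index 4:
  18 vs smaller child -15 at index 9, swap → [-9, -5, 12, -15, -14, -6, -8, 8, 18, 13, 2]
sift down from index 3:
  12 vs smaller child -8 at index 7, swap → [-9, -5, -8, -15, -14, -6, 12, 8, 18, 13, 2]
sift down from index 2:
  -5 vs smaller child -15 at index 4, swap → [-9, -15, -8, -5, -14, -6, 12, 8, 18, 13, 2]
sift down from index 1:
  -9 vs smaller child -15 at index 2, swap → [-15, -9, -8, -5, -14, -6, 12, 8, 18, 13, 2]
  -9 vs smaller child -14 at index 5, swap → [-15, -14, -8, -5, -9, -6, 12, 8, 18, 13, 2]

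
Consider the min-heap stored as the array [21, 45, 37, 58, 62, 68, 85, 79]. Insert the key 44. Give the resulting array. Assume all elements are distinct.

append 44 at index 8 → [21, 45, 37, 58, 62, 68, 85, 79, 44]
44 < parent 58 at index 3, swap → [21, 45, 37, 44, 62, 68, 85, 79, 58]
44 < parent 45 at index 1, swap → [21, 44, 37, 45, 62, 68, 85, 79, 58]

[21, 44, 37, 45, 62, 68, 85, 79, 58]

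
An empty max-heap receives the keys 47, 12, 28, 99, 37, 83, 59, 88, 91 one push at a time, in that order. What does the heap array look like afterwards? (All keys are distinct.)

Insert 47:
  append 47 at index 0 → [47] (no swap needed)
Insert 12:
  append 12 at index 1 → [47, 12] (no swap needed)
Insert 28:
  append 28 at index 2 → [47, 12, 28] (no swap needed)
Insert 99:
  append 99 at index 3 → [47, 12, 28, 99]
  99 > parent 12 at index 1, swap → [47, 99, 28, 12]
  99 > parent 47 at index 0, swap → [99, 47, 28, 12]
Insert 37:
  append 37 at index 4 → [99, 47, 28, 12, 37] (no swap needed)
Insert 83:
  append 83 at index 5 → [99, 47, 28, 12, 37, 83]
  83 > parent 28 at index 2, swap → [99, 47, 83, 12, 37, 28]
Insert 59:
  append 59 at index 6 → [99, 47, 83, 12, 37, 28, 59] (no swap needed)
Insert 88:
  append 88 at index 7 → [99, 47, 83, 12, 37, 28, 59, 88]
  88 > parent 12 at index 3, swap → [99, 47, 83, 88, 37, 28, 59, 12]
  88 > parent 47 at index 1, swap → [99, 88, 83, 47, 37, 28, 59, 12]
Insert 91:
  append 91 at index 8 → [99, 88, 83, 47, 37, 28, 59, 12, 91]
  91 > parent 47 at index 3, swap → [99, 88, 83, 91, 37, 28, 59, 12, 47]
  91 > parent 88 at index 1, swap → [99, 91, 83, 88, 37, 28, 59, 12, 47]

[99, 91, 83, 88, 37, 28, 59, 12, 47]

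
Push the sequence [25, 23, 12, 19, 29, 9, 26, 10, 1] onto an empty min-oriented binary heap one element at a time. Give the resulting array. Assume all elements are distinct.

[1, 9, 12, 10, 29, 23, 26, 25, 19]

Insert 25:
  append 25 at index 0 → [25] (no swap needed)
Insert 23:
  append 23 at index 1 → [25, 23]
  23 < parent 25 at index 0, swap → [23, 25]
Insert 12:
  append 12 at index 2 → [23, 25, 12]
  12 < parent 23 at index 0, swap → [12, 25, 23]
Insert 19:
  append 19 at index 3 → [12, 25, 23, 19]
  19 < parent 25 at index 1, swap → [12, 19, 23, 25]
Insert 29:
  append 29 at index 4 → [12, 19, 23, 25, 29] (no swap needed)
Insert 9:
  append 9 at index 5 → [12, 19, 23, 25, 29, 9]
  9 < parent 23 at index 2, swap → [12, 19, 9, 25, 29, 23]
  9 < parent 12 at index 0, swap → [9, 19, 12, 25, 29, 23]
Insert 26:
  append 26 at index 6 → [9, 19, 12, 25, 29, 23, 26] (no swap needed)
Insert 10:
  append 10 at index 7 → [9, 19, 12, 25, 29, 23, 26, 10]
  10 < parent 25 at index 3, swap → [9, 19, 12, 10, 29, 23, 26, 25]
  10 < parent 19 at index 1, swap → [9, 10, 12, 19, 29, 23, 26, 25]
Insert 1:
  append 1 at index 8 → [9, 10, 12, 19, 29, 23, 26, 25, 1]
  1 < parent 19 at index 3, swap → [9, 10, 12, 1, 29, 23, 26, 25, 19]
  1 < parent 10 at index 1, swap → [9, 1, 12, 10, 29, 23, 26, 25, 19]
  1 < parent 9 at index 0, swap → [1, 9, 12, 10, 29, 23, 26, 25, 19]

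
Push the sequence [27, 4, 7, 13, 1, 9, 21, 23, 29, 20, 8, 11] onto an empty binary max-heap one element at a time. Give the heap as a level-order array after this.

[29, 27, 21, 23, 20, 11, 9, 4, 13, 1, 8, 7]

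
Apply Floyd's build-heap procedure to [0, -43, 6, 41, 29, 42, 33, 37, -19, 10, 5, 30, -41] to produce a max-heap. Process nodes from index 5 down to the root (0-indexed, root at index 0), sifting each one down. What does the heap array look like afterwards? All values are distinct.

sift down from index 5: already satisfies heap property
sift down from index 4: already satisfies heap property
sift down from index 3: already satisfies heap property
sift down from index 2:
  6 vs larger child 42 at index 5, swap → [0, -43, 42, 41, 29, 6, 33, 37, -19, 10, 5, 30, -41]
  6 vs larger child 30 at index 11, swap → [0, -43, 42, 41, 29, 30, 33, 37, -19, 10, 5, 6, -41]
sift down from index 1:
  -43 vs larger child 41 at index 3, swap → [0, 41, 42, -43, 29, 30, 33, 37, -19, 10, 5, 6, -41]
  -43 vs larger child 37 at index 7, swap → [0, 41, 42, 37, 29, 30, 33, -43, -19, 10, 5, 6, -41]
sift down from index 0:
  0 vs larger child 42 at index 2, swap → [42, 41, 0, 37, 29, 30, 33, -43, -19, 10, 5, 6, -41]
  0 vs larger child 33 at index 6, swap → [42, 41, 33, 37, 29, 30, 0, -43, -19, 10, 5, 6, -41]

[42, 41, 33, 37, 29, 30, 0, -43, -19, 10, 5, 6, -41]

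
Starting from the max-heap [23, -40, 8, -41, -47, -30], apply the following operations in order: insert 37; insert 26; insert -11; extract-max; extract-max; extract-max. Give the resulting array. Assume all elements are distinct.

[8, -11, -30, -40, -47, -41]

insert 37:
  append 37 at index 6 → [23, -40, 8, -41, -47, -30, 37]
  37 > parent 8 at index 2, swap → [23, -40, 37, -41, -47, -30, 8]
  37 > parent 23 at index 0, swap → [37, -40, 23, -41, -47, -30, 8]
insert 26:
  append 26 at index 7 → [37, -40, 23, -41, -47, -30, 8, 26]
  26 > parent -41 at index 3, swap → [37, -40, 23, 26, -47, -30, 8, -41]
  26 > parent -40 at index 1, swap → [37, 26, 23, -40, -47, -30, 8, -41]
insert -11:
  append -11 at index 8 → [37, 26, 23, -40, -47, -30, 8, -41, -11]
  -11 > parent -40 at index 3, swap → [37, 26, 23, -11, -47, -30, 8, -41, -40]
extract-max → returns 37:
  remove root 37; move last element -40 to root → [-40, 26, 23, -11, -47, -30, 8, -41]
  -40 vs larger child 26 at index 1, swap → [26, -40, 23, -11, -47, -30, 8, -41]
  -40 vs larger child -11 at index 3, swap → [26, -11, 23, -40, -47, -30, 8, -41]
extract-max → returns 26:
  remove root 26; move last element -41 to root → [-41, -11, 23, -40, -47, -30, 8]
  -41 vs larger child 23 at index 2, swap → [23, -11, -41, -40, -47, -30, 8]
  -41 vs larger child 8 at index 6, swap → [23, -11, 8, -40, -47, -30, -41]
extract-max → returns 23:
  remove root 23; move last element -41 to root → [-41, -11, 8, -40, -47, -30]
  -41 vs larger child 8 at index 2, swap → [8, -11, -41, -40, -47, -30]
  -41 vs only child -30 at index 5, swap → [8, -11, -30, -40, -47, -41]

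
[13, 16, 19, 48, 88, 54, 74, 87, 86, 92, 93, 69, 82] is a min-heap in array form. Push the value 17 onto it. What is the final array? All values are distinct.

append 17 at index 13 → [13, 16, 19, 48, 88, 54, 74, 87, 86, 92, 93, 69, 82, 17]
17 < parent 74 at index 6, swap → [13, 16, 19, 48, 88, 54, 17, 87, 86, 92, 93, 69, 82, 74]
17 < parent 19 at index 2, swap → [13, 16, 17, 48, 88, 54, 19, 87, 86, 92, 93, 69, 82, 74]

[13, 16, 17, 48, 88, 54, 19, 87, 86, 92, 93, 69, 82, 74]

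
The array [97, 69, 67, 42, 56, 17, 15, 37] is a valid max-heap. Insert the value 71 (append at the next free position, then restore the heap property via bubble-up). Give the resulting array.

[97, 71, 67, 69, 56, 17, 15, 37, 42]

append 71 at index 8 → [97, 69, 67, 42, 56, 17, 15, 37, 71]
71 > parent 42 at index 3, swap → [97, 69, 67, 71, 56, 17, 15, 37, 42]
71 > parent 69 at index 1, swap → [97, 71, 67, 69, 56, 17, 15, 37, 42]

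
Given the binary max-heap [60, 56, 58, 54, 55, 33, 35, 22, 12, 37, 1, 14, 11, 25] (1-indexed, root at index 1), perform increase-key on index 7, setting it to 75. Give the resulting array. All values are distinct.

set index 7 from 35 to 75 → [60, 56, 58, 54, 55, 33, 75, 22, 12, 37, 1, 14, 11, 25]
75 > parent 58 at index 3, swap → [60, 56, 75, 54, 55, 33, 58, 22, 12, 37, 1, 14, 11, 25]
75 > parent 60 at index 1, swap → [75, 56, 60, 54, 55, 33, 58, 22, 12, 37, 1, 14, 11, 25]

[75, 56, 60, 54, 55, 33, 58, 22, 12, 37, 1, 14, 11, 25]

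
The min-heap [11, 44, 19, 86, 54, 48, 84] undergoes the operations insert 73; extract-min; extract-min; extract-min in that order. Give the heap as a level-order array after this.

insert 73:
  append 73 at index 7 → [11, 44, 19, 86, 54, 48, 84, 73]
  73 < parent 86 at index 3, swap → [11, 44, 19, 73, 54, 48, 84, 86]
extract-min → returns 11:
  remove root 11; move last element 86 to root → [86, 44, 19, 73, 54, 48, 84]
  86 vs smaller child 19 at index 2, swap → [19, 44, 86, 73, 54, 48, 84]
  86 vs smaller child 48 at index 5, swap → [19, 44, 48, 73, 54, 86, 84]
extract-min → returns 19:
  remove root 19; move last element 84 to root → [84, 44, 48, 73, 54, 86]
  84 vs smaller child 44 at index 1, swap → [44, 84, 48, 73, 54, 86]
  84 vs smaller child 54 at index 4, swap → [44, 54, 48, 73, 84, 86]
extract-min → returns 44:
  remove root 44; move last element 86 to root → [86, 54, 48, 73, 84]
  86 vs smaller child 48 at index 2, swap → [48, 54, 86, 73, 84]

[48, 54, 86, 73, 84]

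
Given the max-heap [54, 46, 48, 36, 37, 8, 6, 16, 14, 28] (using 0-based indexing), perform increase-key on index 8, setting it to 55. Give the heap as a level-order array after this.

[55, 54, 48, 46, 37, 8, 6, 16, 36, 28]

set index 8 from 14 to 55 → [54, 46, 48, 36, 37, 8, 6, 16, 55, 28]
55 > parent 36 at index 3, swap → [54, 46, 48, 55, 37, 8, 6, 16, 36, 28]
55 > parent 46 at index 1, swap → [54, 55, 48, 46, 37, 8, 6, 16, 36, 28]
55 > parent 54 at index 0, swap → [55, 54, 48, 46, 37, 8, 6, 16, 36, 28]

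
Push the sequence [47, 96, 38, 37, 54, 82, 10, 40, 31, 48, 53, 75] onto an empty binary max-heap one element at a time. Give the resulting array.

[96, 54, 82, 40, 53, 75, 10, 37, 31, 47, 48, 38]

Insert 47:
  append 47 at index 0 → [47] (no swap needed)
Insert 96:
  append 96 at index 1 → [47, 96]
  96 > parent 47 at index 0, swap → [96, 47]
Insert 38:
  append 38 at index 2 → [96, 47, 38] (no swap needed)
Insert 37:
  append 37 at index 3 → [96, 47, 38, 37] (no swap needed)
Insert 54:
  append 54 at index 4 → [96, 47, 38, 37, 54]
  54 > parent 47 at index 1, swap → [96, 54, 38, 37, 47]
Insert 82:
  append 82 at index 5 → [96, 54, 38, 37, 47, 82]
  82 > parent 38 at index 2, swap → [96, 54, 82, 37, 47, 38]
Insert 10:
  append 10 at index 6 → [96, 54, 82, 37, 47, 38, 10] (no swap needed)
Insert 40:
  append 40 at index 7 → [96, 54, 82, 37, 47, 38, 10, 40]
  40 > parent 37 at index 3, swap → [96, 54, 82, 40, 47, 38, 10, 37]
Insert 31:
  append 31 at index 8 → [96, 54, 82, 40, 47, 38, 10, 37, 31] (no swap needed)
Insert 48:
  append 48 at index 9 → [96, 54, 82, 40, 47, 38, 10, 37, 31, 48]
  48 > parent 47 at index 4, swap → [96, 54, 82, 40, 48, 38, 10, 37, 31, 47]
Insert 53:
  append 53 at index 10 → [96, 54, 82, 40, 48, 38, 10, 37, 31, 47, 53]
  53 > parent 48 at index 4, swap → [96, 54, 82, 40, 53, 38, 10, 37, 31, 47, 48]
Insert 75:
  append 75 at index 11 → [96, 54, 82, 40, 53, 38, 10, 37, 31, 47, 48, 75]
  75 > parent 38 at index 5, swap → [96, 54, 82, 40, 53, 75, 10, 37, 31, 47, 48, 38]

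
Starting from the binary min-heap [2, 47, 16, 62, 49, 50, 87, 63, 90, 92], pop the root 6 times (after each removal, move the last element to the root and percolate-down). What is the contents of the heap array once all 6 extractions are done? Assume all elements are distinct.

[63, 90, 87, 92]

extract-min #1 returns 2:
  remove root 2; move last element 92 to root → [92, 47, 16, 62, 49, 50, 87, 63, 90]
  92 vs smaller child 16 at index 2, swap → [16, 47, 92, 62, 49, 50, 87, 63, 90]
  92 vs smaller child 50 at index 5, swap → [16, 47, 50, 62, 49, 92, 87, 63, 90]
extract-min #2 returns 16:
  remove root 16; move last element 90 to root → [90, 47, 50, 62, 49, 92, 87, 63]
  90 vs smaller child 47 at index 1, swap → [47, 90, 50, 62, 49, 92, 87, 63]
  90 vs smaller child 49 at index 4, swap → [47, 49, 50, 62, 90, 92, 87, 63]
extract-min #3 returns 47:
  remove root 47; move last element 63 to root → [63, 49, 50, 62, 90, 92, 87]
  63 vs smaller child 49 at index 1, swap → [49, 63, 50, 62, 90, 92, 87]
  63 vs smaller child 62 at index 3, swap → [49, 62, 50, 63, 90, 92, 87]
extract-min #4 returns 49:
  remove root 49; move last element 87 to root → [87, 62, 50, 63, 90, 92]
  87 vs smaller child 50 at index 2, swap → [50, 62, 87, 63, 90, 92]
extract-min #5 returns 50:
  remove root 50; move last element 92 to root → [92, 62, 87, 63, 90]
  92 vs smaller child 62 at index 1, swap → [62, 92, 87, 63, 90]
  92 vs smaller child 63 at index 3, swap → [62, 63, 87, 92, 90]
extract-min #6 returns 62:
  remove root 62; move last element 90 to root → [90, 63, 87, 92]
  90 vs smaller child 63 at index 1, swap → [63, 90, 87, 92]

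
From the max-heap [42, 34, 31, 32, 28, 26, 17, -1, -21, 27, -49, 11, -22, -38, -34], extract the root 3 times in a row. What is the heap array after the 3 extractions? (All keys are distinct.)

[31, 28, 26, -1, 27, 11, 17, -34, -21, -38, -49, -22]

extract-max #1 returns 42:
  remove root 42; move last element -34 to root → [-34, 34, 31, 32, 28, 26, 17, -1, -21, 27, -49, 11, -22, -38]
  -34 vs larger child 34 at index 1, swap → [34, -34, 31, 32, 28, 26, 17, -1, -21, 27, -49, 11, -22, -38]
  -34 vs larger child 32 at index 3, swap → [34, 32, 31, -34, 28, 26, 17, -1, -21, 27, -49, 11, -22, -38]
  -34 vs larger child -1 at index 7, swap → [34, 32, 31, -1, 28, 26, 17, -34, -21, 27, -49, 11, -22, -38]
extract-max #2 returns 34:
  remove root 34; move last element -38 to root → [-38, 32, 31, -1, 28, 26, 17, -34, -21, 27, -49, 11, -22]
  -38 vs larger child 32 at index 1, swap → [32, -38, 31, -1, 28, 26, 17, -34, -21, 27, -49, 11, -22]
  -38 vs larger child 28 at index 4, swap → [32, 28, 31, -1, -38, 26, 17, -34, -21, 27, -49, 11, -22]
  -38 vs larger child 27 at index 9, swap → [32, 28, 31, -1, 27, 26, 17, -34, -21, -38, -49, 11, -22]
extract-max #3 returns 32:
  remove root 32; move last element -22 to root → [-22, 28, 31, -1, 27, 26, 17, -34, -21, -38, -49, 11]
  -22 vs larger child 31 at index 2, swap → [31, 28, -22, -1, 27, 26, 17, -34, -21, -38, -49, 11]
  -22 vs larger child 26 at index 5, swap → [31, 28, 26, -1, 27, -22, 17, -34, -21, -38, -49, 11]
  -22 vs only child 11 at index 11, swap → [31, 28, 26, -1, 27, 11, 17, -34, -21, -38, -49, -22]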